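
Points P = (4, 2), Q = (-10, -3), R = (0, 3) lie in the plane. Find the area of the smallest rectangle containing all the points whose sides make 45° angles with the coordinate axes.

In coordinates u = x + y, v = x − y the rectangle is axis-aligned; the map (x,y)→(u,v) scales areas by 2.
u-values: 6, -13, 3; range = 6 − (-13) = 19.
v-values: 2, -7, -3; range = 2 − (-7) = 9.
Area = (19 × 9) / 2 = 85.5.

85.5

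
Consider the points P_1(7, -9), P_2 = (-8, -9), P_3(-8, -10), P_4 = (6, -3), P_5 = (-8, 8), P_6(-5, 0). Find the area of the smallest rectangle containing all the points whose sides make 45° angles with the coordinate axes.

336

In coordinates u = x + y, v = x − y the rectangle is axis-aligned; the map (x,y)→(u,v) scales areas by 2.
u-values: -2, -17, -18, 3, 0, -5; range = 3 − (-18) = 21.
v-values: 16, 1, 2, 9, -16, -5; range = 16 − (-16) = 32.
Area = (21 × 32) / 2 = 336.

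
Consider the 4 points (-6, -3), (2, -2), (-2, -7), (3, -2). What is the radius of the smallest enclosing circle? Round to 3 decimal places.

By Welzl's lemma the MEC is supported by two points (diametrically opposite) or three points (on a circumcircle).
The farthest pair is (-6, -3)–(3, -2) with squared distance 82. The circle on this segment as diameter has centre (-1.5, -2.5) and r² = 82/4 = 20.5.
Check (2, -2): distance² to centre = 12.5 ≤ 20.5, so it lies inside.
All remaining points lie in this disk, and no smaller disk contains both endpoints, so this is the minimum enclosing circle.
r = √(20.5) ≈ 4.528.

4.528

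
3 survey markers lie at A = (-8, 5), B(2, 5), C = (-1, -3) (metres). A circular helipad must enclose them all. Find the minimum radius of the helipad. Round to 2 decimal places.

5.68

Side lengths²: AB² = 100, AC² = 113, BC² = 73.
Since AC² = 113 < 100 + 73 = 173, the triangle is acute, so the smallest enclosing circle is the circumcircle.
Circumcentre = (-3, 2.3125), r² = 32.22265625.
r = √(32.22265625) ≈ 5.68.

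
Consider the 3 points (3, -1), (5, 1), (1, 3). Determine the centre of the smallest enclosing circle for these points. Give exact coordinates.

(8/3, 4/3)

Call the three points A, B, C in the order given.
Side lengths²: AB² = 8, AC² = 20, BC² = 20.
Since BC² = 20 < 20 + 8 = 28, the triangle is acute, so the smallest enclosing circle is the circumcircle.
Circumcentre = (8/3, 4/3), r² = 50/9.
Centre = (8/3, 4/3).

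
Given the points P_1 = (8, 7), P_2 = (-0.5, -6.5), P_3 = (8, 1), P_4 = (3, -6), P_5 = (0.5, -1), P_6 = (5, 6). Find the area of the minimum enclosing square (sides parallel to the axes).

The bounding box has width 8.5 and height 13.5.
An axis-aligned square enclosing the set must have side ≥ max(width, height).
So the minimum side is max(8.5, 13.5) = 13.5.
Area = 13.5² = 182.25.

182.25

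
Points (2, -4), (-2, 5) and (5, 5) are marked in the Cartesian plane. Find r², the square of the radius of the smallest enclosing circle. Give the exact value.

485/18

Call the three points A, B, C in the order given.
Side lengths²: AB² = 97, AC² = 90, BC² = 49.
Since AB² = 97 < 90 + 49 = 139, the triangle is acute, so the smallest enclosing circle is the circumcircle.
Circumcentre = (1.5, 7/6), r² = 485/18.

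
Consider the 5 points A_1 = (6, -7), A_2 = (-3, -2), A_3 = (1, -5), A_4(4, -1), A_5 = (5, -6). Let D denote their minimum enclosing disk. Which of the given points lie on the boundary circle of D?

A_1, A_2

The farthest pair is A_1–A_2 with squared distance 106. The circle on this segment as diameter has centre (1.5, -4.5) and r² = 106/4 = 26.5.
Check A_3: distance² to centre = 0.5 ≤ 26.5, so it lies inside.
All remaining points lie in this disk, and no smaller disk contains both endpoints, so this is the minimum enclosing circle.
The points at distance exactly r from the centre are A_1, A_2 — 2 points.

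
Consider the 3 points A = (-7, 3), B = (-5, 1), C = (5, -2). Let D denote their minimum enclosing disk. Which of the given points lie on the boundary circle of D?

Side lengths²: AB² = 8, AC² = 169, BC² = 109.
Since AC² = 169 ≥ 109 + 8 = 117, the angle opposite AC is not acute, so the smallest enclosing circle has AC as diameter.
Centre = midpoint of AC = (-1, 0.5), r² = 169/4 = 42.25.
The points at distance exactly r from the centre are A, C — 2 points.

A, C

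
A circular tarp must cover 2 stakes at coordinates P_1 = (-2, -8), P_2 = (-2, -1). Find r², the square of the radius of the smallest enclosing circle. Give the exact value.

12.25

The smallest circle enclosing two points has them as diameter endpoints.
Centre = midpoint = (-2, -4.5); r² = |P_1P_2|²/4 = 49/4 = 12.25.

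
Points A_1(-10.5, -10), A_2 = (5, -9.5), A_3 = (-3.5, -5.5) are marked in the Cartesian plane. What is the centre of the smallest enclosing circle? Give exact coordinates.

Side lengths²: A_1A_2² = 240.5, A_1A_3² = 69.25, A_2A_3² = 88.25.
Since A_1A_2² = 240.5 ≥ 88.25 + 69.25 = 157.5, the angle opposite A_1A_2 is not acute, so the smallest enclosing circle has A_1A_2 as diameter.
Centre = midpoint of A_1A_2 = (-2.75, -9.75), r² = 240.5/4 = 60.125.
Centre = (-2.75, -9.75).

(-2.75, -9.75)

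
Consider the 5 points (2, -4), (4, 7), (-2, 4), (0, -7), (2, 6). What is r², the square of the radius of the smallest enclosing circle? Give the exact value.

53

The minimum enclosing circle of a finite set is fixed by two of the points (as a diameter) or three (as a circumcircle).
The farthest pair is (4, 7)–(0, -7) with squared distance 212. The circle on this segment as diameter has centre (2, 0) and r² = 212/4 = 53.
Check (2, -4): distance² to centre = 16 ≤ 53, so it lies inside.
All remaining points lie in this disk, and no smaller disk contains both endpoints, so this is the minimum enclosing circle.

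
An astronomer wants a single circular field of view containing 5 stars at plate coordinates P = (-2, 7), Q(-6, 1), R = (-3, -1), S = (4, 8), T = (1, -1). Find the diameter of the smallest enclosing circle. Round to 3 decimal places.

12.207

The farthest pair is Q–S with squared distance 149. The circle on this segment as diameter has centre (-1, 4.5) and r² = 149/4 = 37.25.
Check P: distance² to centre = 7.25 ≤ 37.25, so it lies inside.
All remaining points lie in this disk, and no smaller disk contains both endpoints, so this is the minimum enclosing circle.
Diameter = 2r = 2√(37.25) ≈ 12.207.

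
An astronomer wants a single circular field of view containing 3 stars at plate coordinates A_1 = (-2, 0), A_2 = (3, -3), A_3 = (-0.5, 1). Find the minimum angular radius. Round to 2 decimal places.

2.92

Side lengths²: A_1A_2² = 34, A_1A_3² = 3.25, A_2A_3² = 28.25.
Since A_1A_2² = 34 ≥ 28.25 + 3.25 = 31.5, the angle opposite A_1A_2 is not acute, so the smallest enclosing circle has A_1A_2 as diameter.
Centre = midpoint of A_1A_2 = (0.5, -1.5), r² = 34/4 = 8.5.
r = √(8.5) ≈ 2.92.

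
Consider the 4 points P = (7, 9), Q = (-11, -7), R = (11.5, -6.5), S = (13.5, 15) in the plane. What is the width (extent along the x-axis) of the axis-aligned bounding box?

24.5

max x = 13.5, min x = -11, so width = 24.5.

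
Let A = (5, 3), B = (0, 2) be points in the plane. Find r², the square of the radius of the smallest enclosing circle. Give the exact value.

6.5

The smallest circle enclosing two points has them as diameter endpoints.
Centre = midpoint = (2.5, 2.5); r² = |AB|²/4 = 26/4 = 6.5.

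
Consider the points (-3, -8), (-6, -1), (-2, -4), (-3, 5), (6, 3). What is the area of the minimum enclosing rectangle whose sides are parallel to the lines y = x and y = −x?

In coordinates u = x + y, v = x − y the rectangle is axis-aligned; the map (x,y)→(u,v) scales areas by 2.
u-values: -11, -7, -6, 2, 9; range = 9 − (-11) = 20.
v-values: 5, -5, 2, -8, 3; range = 5 − (-8) = 13.
Area = (20 × 13) / 2 = 130.

130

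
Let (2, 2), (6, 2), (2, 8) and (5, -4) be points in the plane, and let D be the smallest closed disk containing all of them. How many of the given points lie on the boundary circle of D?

2

The minimum enclosing circle of a finite set is fixed by two of the points (as a diameter) or three (as a circumcircle).
The farthest pair is (2, 8)–(5, -4) with squared distance 153. The circle on this segment as diameter has centre (3.5, 2) and r² = 153/4 = 38.25.
Check (2, 2): distance² to centre = 2.25 ≤ 38.25, so it lies inside.
All remaining points lie in this disk, and no smaller disk contains both endpoints, so this is the minimum enclosing circle.
The points at distance exactly r from the centre are (2, 8), (5, -4) — 2 points.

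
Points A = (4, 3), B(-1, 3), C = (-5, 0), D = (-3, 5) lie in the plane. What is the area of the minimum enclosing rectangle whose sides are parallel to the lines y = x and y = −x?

In coordinates u = x + y, v = x − y the rectangle is axis-aligned; the map (x,y)→(u,v) scales areas by 2.
u-values: 7, 2, -5, 2; range = 7 − (-5) = 12.
v-values: 1, -4, -5, -8; range = 1 − (-8) = 9.
Area = (12 × 9) / 2 = 54.

54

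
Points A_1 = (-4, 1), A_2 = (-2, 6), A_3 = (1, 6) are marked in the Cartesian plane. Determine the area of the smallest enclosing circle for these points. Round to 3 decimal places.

Side lengths²: A_1A_2² = 29, A_1A_3² = 50, A_2A_3² = 9.
Since A_1A_3² = 50 ≥ 29 + 9 = 38, the angle opposite A_1A_3 is not acute, so the smallest enclosing circle has A_1A_3 as diameter.
Centre = midpoint of A_1A_3 = (-1.5, 3.5), r² = 50/4 = 12.5.
Area = π·r² = π·12.5 ≈ 39.270.

39.270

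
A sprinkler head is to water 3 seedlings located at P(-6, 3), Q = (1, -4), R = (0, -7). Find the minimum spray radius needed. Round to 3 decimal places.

5.831

Side lengths²: PQ² = 98, PR² = 136, QR² = 10.
Since PR² = 136 ≥ 98 + 10 = 108, the angle opposite PR is not acute, so the smallest enclosing circle has PR as diameter.
Centre = midpoint of PR = (-3, -2), r² = 136/4 = 34.
r = √34 ≈ 5.831.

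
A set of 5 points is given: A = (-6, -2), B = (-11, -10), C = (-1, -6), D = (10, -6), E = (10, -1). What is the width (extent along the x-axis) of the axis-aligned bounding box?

21

max x = 10, min x = -11, so width = 21.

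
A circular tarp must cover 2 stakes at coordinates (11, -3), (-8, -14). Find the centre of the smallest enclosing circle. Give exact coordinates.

The smallest circle enclosing two points has them as diameter endpoints.
Centre = midpoint = (1.5, -8.5); r² = |(11, -3)−(-8, -14)|²/4 = 482/4 = 120.5.
Centre = (1.5, -8.5).

(1.5, -8.5)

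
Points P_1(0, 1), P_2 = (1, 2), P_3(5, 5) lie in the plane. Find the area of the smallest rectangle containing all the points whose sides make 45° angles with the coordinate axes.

In coordinates u = x + y, v = x − y the rectangle is axis-aligned; the map (x,y)→(u,v) scales areas by 2.
u-values: 1, 3, 10; range = 10 − 1 = 9.
v-values: -1, -1, 0; range = 0 − (-1) = 1.
Area = (9 × 1) / 2 = 4.5.

4.5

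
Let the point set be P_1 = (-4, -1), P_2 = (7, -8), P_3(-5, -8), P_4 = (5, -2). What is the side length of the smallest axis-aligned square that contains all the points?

The bounding box has width 12 and height 7.
An axis-aligned square enclosing the set must have side ≥ max(width, height).
So the minimum side is max(12, 7) = 12.

12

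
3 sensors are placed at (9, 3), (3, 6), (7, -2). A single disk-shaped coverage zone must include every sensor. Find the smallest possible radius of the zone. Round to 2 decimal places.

Call the three points A, B, C in the order given.
Side lengths²: AB² = 45, AC² = 29, BC² = 80.
Since BC² = 80 ≥ 45 + 29 = 74, the angle opposite BC is not acute, so the smallest enclosing circle has BC as diameter.
Centre = midpoint of BC = (5, 2), r² = 80/4 = 20.
r = √20 ≈ 4.47.

4.47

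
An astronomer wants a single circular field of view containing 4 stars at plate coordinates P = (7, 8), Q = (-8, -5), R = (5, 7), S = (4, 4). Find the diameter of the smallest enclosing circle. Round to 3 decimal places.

19.849

By Welzl's lemma the MEC is supported by two points (diametrically opposite) or three points (on a circumcircle).
The farthest pair is P–Q with squared distance 394. The circle on this segment as diameter has centre (-0.5, 1.5) and r² = 394/4 = 98.5.
Check R: distance² to centre = 60.5 ≤ 98.5, so it lies inside.
All remaining points lie in this disk, and no smaller disk contains both endpoints, so this is the minimum enclosing circle.
Diameter = 2r = 2√(98.5) ≈ 19.849.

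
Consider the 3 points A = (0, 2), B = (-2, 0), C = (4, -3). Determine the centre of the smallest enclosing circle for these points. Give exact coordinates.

(7/6, -7/6)

Side lengths²: AB² = 8, AC² = 41, BC² = 45.
Since BC² = 45 < 41 + 8 = 49, the triangle is acute, so the smallest enclosing circle is the circumcircle.
Circumcentre = (7/6, -7/6), r² = 205/18.
Centre = (7/6, -7/6).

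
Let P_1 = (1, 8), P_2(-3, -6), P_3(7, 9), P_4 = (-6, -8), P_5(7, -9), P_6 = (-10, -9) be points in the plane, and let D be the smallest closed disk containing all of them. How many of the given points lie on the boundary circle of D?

3

The minimum enclosing circle of a finite set is fixed by two of the points (as a diameter) or three (as a circumcircle).
The farthest pair is P_3–P_6 with squared distance 613. The circle on this segment as diameter has centre (-1.5, 0) and r² = 613/4 = 153.25.
Check P_1: distance² to centre = 70.25 ≤ 153.25, so it lies inside.
All remaining points lie in this disk, and no smaller disk contains both endpoints, so this is the minimum enclosing circle.
The points at distance exactly r from the centre are P_3, P_5, P_6 — 3 points.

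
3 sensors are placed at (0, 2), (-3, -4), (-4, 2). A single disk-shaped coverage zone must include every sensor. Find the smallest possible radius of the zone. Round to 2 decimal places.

Call the three points A, B, C in the order given.
Side lengths²: AB² = 45, AC² = 16, BC² = 37.
Since AB² = 45 < 37 + 16 = 53, the triangle is acute, so the smallest enclosing circle is the circumcircle.
Circumcentre = (-2, -0.75), r² = 11.5625.
r = √(11.5625) ≈ 3.40.

3.40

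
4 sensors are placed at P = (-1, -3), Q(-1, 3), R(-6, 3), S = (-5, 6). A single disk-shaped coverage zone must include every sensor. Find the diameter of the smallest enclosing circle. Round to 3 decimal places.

A smallest enclosing disk is always determined by at most three of the input points on its boundary.
The farthest pair is P–S with squared distance 97. The circle on this segment as diameter has centre (-3, 1.5) and r² = 97/4 = 24.25.
Check Q: distance² to centre = 6.25 ≤ 24.25, so it lies inside.
All remaining points lie in this disk, and no smaller disk contains both endpoints, so this is the minimum enclosing circle.
Diameter = 2r = 2√(24.25) ≈ 9.849.

9.849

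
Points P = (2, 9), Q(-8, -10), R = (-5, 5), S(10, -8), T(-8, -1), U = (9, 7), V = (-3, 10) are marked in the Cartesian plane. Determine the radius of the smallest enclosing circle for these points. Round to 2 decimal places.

By Welzl's lemma the MEC is supported by two points (diametrically opposite) or three points (on a circumcircle).
The farthest pair is Q–U with squared distance 578. The circle on this segment as diameter has centre (0.5, -1.5) and r² = 578/4 = 144.5.
Check P: distance² to centre = 112.5 ≤ 144.5, so it lies inside.
All remaining points lie in this disk, and no smaller disk contains both endpoints, so this is the minimum enclosing circle.
r = √(144.5) ≈ 12.02.

12.02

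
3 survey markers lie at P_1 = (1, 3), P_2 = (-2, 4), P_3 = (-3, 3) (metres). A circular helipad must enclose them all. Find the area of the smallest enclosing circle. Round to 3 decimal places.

12.566

Side lengths²: P_1P_2² = 10, P_1P_3² = 16, P_2P_3² = 2.
Since P_1P_3² = 16 ≥ 10 + 2 = 12, the angle opposite P_1P_3 is not acute, so the smallest enclosing circle has P_1P_3 as diameter.
Centre = midpoint of P_1P_3 = (-1, 3), r² = 16/4 = 4.
Area = π·r² = π·4 ≈ 12.566.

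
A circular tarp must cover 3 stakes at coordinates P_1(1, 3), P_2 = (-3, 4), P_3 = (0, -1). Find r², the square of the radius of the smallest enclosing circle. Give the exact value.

8.5

Side lengths²: P_1P_2² = 17, P_1P_3² = 17, P_2P_3² = 34.
Since P_2P_3² = 34 ≥ 17 + 17 = 34, the angle opposite P_2P_3 is not acute, so the smallest enclosing circle has P_2P_3 as diameter.
Centre = midpoint of P_2P_3 = (-1.5, 1.5), r² = 34/4 = 8.5.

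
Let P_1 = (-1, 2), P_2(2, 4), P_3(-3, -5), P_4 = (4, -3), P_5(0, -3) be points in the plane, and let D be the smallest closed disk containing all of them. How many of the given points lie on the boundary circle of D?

The minimum enclosing circle of a finite set is fixed by two of the points (as a diameter) or three (as a circumcircle).
The farthest pair is P_2–P_3 with squared distance 106. The circle on this segment as diameter has centre (-0.5, -0.5) and r² = 106/4 = 26.5.
Check P_1: distance² to centre = 6.5 ≤ 26.5, so it lies inside.
All remaining points lie in this disk, and no smaller disk contains both endpoints, so this is the minimum enclosing circle.
The points at distance exactly r from the centre are P_2, P_3, P_4 — 3 points.

3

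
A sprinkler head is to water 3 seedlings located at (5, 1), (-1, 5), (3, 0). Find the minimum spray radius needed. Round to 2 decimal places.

Call the three points A, B, C in the order given.
Side lengths²: AB² = 52, AC² = 5, BC² = 41.
Since AB² = 52 ≥ 41 + 5 = 46, the angle opposite AB is not acute, so the smallest enclosing circle has AB as diameter.
Centre = midpoint of AB = (2, 3), r² = 52/4 = 13.
r = √13 ≈ 3.61.

3.61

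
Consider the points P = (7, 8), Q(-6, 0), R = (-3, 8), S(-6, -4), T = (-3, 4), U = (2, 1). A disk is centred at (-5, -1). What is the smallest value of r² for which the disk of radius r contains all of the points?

The required radius is the distance from (-5, -1) to the farthest point.
Squared distances: 225, 2, 85, 10, 29, 53.
Maximum is 225, attained at P.

225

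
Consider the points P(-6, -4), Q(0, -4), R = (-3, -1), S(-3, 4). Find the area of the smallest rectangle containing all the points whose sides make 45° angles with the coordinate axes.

In coordinates u = x + y, v = x − y the rectangle is axis-aligned; the map (x,y)→(u,v) scales areas by 2.
u-values: -10, -4, -4, 1; range = 1 − (-10) = 11.
v-values: -2, 4, -2, -7; range = 4 − (-7) = 11.
Area = (11 × 11) / 2 = 60.5.

60.5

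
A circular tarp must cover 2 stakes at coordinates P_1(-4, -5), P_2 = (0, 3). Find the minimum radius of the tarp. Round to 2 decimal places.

4.47

The smallest circle enclosing two points has them as diameter endpoints.
Centre = midpoint = (-2, -1); r² = |P_1P_2|²/4 = 80/4 = 20.
r = √20 ≈ 4.47.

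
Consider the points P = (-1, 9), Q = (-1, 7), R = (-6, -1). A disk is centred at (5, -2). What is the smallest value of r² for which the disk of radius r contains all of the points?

The required radius is the distance from (5, -2) to the farthest point.
Squared distances: 157, 117, 122.
Maximum is 157, attained at P.

157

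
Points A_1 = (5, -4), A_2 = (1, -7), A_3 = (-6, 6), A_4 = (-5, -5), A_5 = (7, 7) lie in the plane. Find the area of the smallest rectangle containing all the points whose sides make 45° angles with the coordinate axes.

252

In coordinates u = x + y, v = x − y the rectangle is axis-aligned; the map (x,y)→(u,v) scales areas by 2.
u-values: 1, -6, 0, -10, 14; range = 14 − (-10) = 24.
v-values: 9, 8, -12, 0, 0; range = 9 − (-12) = 21.
Area = (24 × 21) / 2 = 252.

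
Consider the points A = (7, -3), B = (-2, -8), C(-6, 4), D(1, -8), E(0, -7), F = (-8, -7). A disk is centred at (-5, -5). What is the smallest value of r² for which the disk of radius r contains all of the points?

148

The required radius is the distance from (-5, -5) to the farthest point.
Squared distances: 148, 18, 82, 45, 29, 13.
Maximum is 148, attained at A.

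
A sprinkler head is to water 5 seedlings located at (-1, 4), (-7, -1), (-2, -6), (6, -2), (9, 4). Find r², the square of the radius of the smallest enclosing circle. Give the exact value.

A smallest enclosing disk is always determined by at most three of the input points on its boundary.
The farthest pair is (-7, -1)–(9, 4) with squared distance 281. The circle on this segment as diameter has centre (1, 1.5) and r² = 281/4 = 70.25.
Check (-1, 4): distance² to centre = 10.25 ≤ 70.25, so it lies inside.
All remaining points lie in this disk, and no smaller disk contains both endpoints, so this is the minimum enclosing circle.

70.25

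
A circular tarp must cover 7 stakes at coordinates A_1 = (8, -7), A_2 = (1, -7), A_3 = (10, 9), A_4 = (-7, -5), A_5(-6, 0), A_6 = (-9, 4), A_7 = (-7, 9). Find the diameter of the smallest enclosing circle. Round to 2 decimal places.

22.10

The minimum enclosing circle is determined by three boundary points: A_1, A_3, A_7.
Their circumcentre is (1.5, 1.9375) with r² = 122.12890625.
The farthest remaining point A_4 is at distance² 120.37890625 ≤ 122.12890625.
Diameter = 2r = 2√(122.12890625) ≈ 22.10.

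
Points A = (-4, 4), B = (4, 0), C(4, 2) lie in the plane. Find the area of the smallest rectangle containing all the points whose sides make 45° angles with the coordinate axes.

36

In coordinates u = x + y, v = x − y the rectangle is axis-aligned; the map (x,y)→(u,v) scales areas by 2.
u-values: 0, 4, 6; range = 6 − 0 = 6.
v-values: -8, 4, 2; range = 4 − (-8) = 12.
Area = (6 × 12) / 2 = 36.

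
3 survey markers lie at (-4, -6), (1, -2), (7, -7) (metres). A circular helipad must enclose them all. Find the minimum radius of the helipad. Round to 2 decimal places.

Call the three points A, B, C in the order given.
Side lengths²: AB² = 41, AC² = 122, BC² = 61.
Since AC² = 122 ≥ 61 + 41 = 102, the angle opposite AC is not acute, so the smallest enclosing circle has AC as diameter.
Centre = midpoint of AC = (1.5, -6.5), r² = 122/4 = 30.5.
r = √(30.5) ≈ 5.52.

5.52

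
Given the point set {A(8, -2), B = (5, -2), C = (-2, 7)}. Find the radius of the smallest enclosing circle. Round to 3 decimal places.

Side lengths²: AB² = 9, AC² = 181, BC² = 130.
Since AC² = 181 ≥ 130 + 9 = 139, the angle opposite AC is not acute, so the smallest enclosing circle has AC as diameter.
Centre = midpoint of AC = (3, 2.5), r² = 181/4 = 45.25.
r = √(45.25) ≈ 6.727.

6.727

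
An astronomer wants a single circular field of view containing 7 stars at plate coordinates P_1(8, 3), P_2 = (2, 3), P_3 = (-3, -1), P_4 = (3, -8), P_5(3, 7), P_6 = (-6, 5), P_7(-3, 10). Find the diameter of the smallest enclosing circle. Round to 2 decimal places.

18.97

By Welzl's lemma the MEC is supported by two points (diametrically opposite) or three points (on a circumcircle).
The farthest pair is P_4–P_7 with squared distance 360. The circle on this segment as diameter has centre (0, 1) and r² = 360/4 = 90.
Check P_1: distance² to centre = 68 ≤ 90, so it lies inside.
All remaining points lie in this disk, and no smaller disk contains both endpoints, so this is the minimum enclosing circle.
Diameter = 2r = 2√90 ≈ 18.97.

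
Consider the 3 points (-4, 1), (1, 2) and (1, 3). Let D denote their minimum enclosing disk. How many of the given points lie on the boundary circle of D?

Call the three points A, B, C in the order given.
Side lengths²: AB² = 26, AC² = 29, BC² = 1.
Since AC² = 29 ≥ 26 + 1 = 27, the angle opposite AC is not acute, so the smallest enclosing circle has AC as diameter.
Centre = midpoint of AC = (-1.5, 2), r² = 29/4 = 7.25.
The points at distance exactly r from the centre are (-4, 1), (1, 3) — 2 points.

2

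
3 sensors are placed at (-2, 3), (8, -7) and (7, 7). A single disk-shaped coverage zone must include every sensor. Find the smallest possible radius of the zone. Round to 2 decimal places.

7.52

Call the three points A, B, C in the order given.
Side lengths²: AB² = 200, AC² = 97, BC² = 197.
Since AB² = 200 < 197 + 97 = 294, the triangle is acute, so the smallest enclosing circle is the circumcircle.
Circumcentre = (125/26, -5/26), r² = 19109/338.
r = √(19109/338) ≈ 7.52.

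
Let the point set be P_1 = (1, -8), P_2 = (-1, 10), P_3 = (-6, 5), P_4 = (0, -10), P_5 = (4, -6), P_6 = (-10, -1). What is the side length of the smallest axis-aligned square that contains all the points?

The bounding box has width 14 and height 20.
An axis-aligned square enclosing the set must have side ≥ max(width, height).
So the minimum side is max(14, 20) = 20.

20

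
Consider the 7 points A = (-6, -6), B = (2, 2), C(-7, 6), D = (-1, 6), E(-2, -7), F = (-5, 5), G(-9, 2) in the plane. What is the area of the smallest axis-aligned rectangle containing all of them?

143

x ranges over [-9, 2], width 11.
y ranges over [-7, 6], height 13.
Area = 11 × 13 = 143.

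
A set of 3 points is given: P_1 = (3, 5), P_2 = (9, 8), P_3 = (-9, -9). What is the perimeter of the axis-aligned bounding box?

Width = max x − min x = 9 − (-9) = 18.
Height = max y − min y = 8 − (-9) = 17.
Perimeter = 2(18 + 17) = 70.

70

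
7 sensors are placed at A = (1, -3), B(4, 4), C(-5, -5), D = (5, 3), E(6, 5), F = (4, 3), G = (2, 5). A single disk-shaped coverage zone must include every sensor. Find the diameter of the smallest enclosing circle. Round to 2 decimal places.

The farthest pair is C–E with squared distance 221. The circle on this segment as diameter has centre (0.5, 0) and r² = 221/4 = 55.25.
Check A: distance² to centre = 9.25 ≤ 55.25, so it lies inside.
All remaining points lie in this disk, and no smaller disk contains both endpoints, so this is the minimum enclosing circle.
Diameter = 2r = 2√(55.25) ≈ 14.87.

14.87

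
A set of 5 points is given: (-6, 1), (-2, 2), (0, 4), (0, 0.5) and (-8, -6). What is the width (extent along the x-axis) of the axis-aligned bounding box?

max x = 0, min x = -8, so width = 8.

8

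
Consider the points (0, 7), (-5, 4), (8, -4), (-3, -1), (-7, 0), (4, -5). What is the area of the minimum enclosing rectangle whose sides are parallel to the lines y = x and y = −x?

147

In coordinates u = x + y, v = x − y the rectangle is axis-aligned; the map (x,y)→(u,v) scales areas by 2.
u-values: 7, -1, 4, -4, -7, -1; range = 7 − (-7) = 14.
v-values: -7, -9, 12, -2, -7, 9; range = 12 − (-9) = 21.
Area = (14 × 21) / 2 = 147.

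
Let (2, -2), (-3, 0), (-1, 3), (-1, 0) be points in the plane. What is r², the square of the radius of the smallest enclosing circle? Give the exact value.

By Welzl's lemma the MEC is supported by two points (diametrically opposite) or three points (on a circumcircle).
The minimum enclosing circle is determined by three boundary points: (2, -2), (-3, 0), (-1, 3).
Their circumcentre is (-1/38, 7/38) with r² = 6409/722.
The farthest remaining point (-1, 0) is at distance² 709/722 ≤ 6409/722.

6409/722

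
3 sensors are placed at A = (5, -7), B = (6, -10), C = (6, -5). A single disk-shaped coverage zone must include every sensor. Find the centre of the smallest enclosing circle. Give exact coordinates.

Side lengths²: AB² = 10, AC² = 5, BC² = 25.
Since BC² = 25 ≥ 10 + 5 = 15, the angle opposite BC is not acute, so the smallest enclosing circle has BC as diameter.
Centre = midpoint of BC = (6, -7.5), r² = 25/4 = 6.25.
Centre = (6, -7.5).

(6, -7.5)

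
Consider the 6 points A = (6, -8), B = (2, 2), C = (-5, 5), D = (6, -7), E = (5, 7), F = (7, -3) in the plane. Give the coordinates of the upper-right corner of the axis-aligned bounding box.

x-range [-5, 7], y-range [-8, 7].
The upper-right corner is (7, 7).

(7, 7)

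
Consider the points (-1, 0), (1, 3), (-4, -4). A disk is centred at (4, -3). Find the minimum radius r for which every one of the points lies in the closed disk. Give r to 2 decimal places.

8.06

The required radius is the distance from (4, -3) to the farthest point.
Squared distances: 34, 45, 65.
Maximum is 65, attained at (-4, -4).
r = √65 ≈ 8.06.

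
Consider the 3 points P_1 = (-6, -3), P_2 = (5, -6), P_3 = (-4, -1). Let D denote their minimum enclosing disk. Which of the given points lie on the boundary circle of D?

Side lengths²: P_1P_2² = 130, P_1P_3² = 8, P_2P_3² = 106.
Since P_1P_2² = 130 ≥ 106 + 8 = 114, the angle opposite P_1P_2 is not acute, so the smallest enclosing circle has P_1P_2 as diameter.
Centre = midpoint of P_1P_2 = (-0.5, -4.5), r² = 130/4 = 32.5.
The points at distance exactly r from the centre are P_1, P_2 — 2 points.

P_1, P_2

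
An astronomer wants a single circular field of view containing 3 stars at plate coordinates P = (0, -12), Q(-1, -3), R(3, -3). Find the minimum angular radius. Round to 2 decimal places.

Side lengths²: PQ² = 82, PR² = 90, QR² = 16.
Since PR² = 90 < 82 + 16 = 98, the triangle is acute, so the smallest enclosing circle is the circumcircle.
Circumcentre = (1, -22/3), r² = 205/9.
r = √(205/9) ≈ 4.77.

4.77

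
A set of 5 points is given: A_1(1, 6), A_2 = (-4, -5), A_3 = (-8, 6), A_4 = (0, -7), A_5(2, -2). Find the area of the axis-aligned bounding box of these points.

x ranges over [-8, 2], width 10.
y ranges over [-7, 6], height 13.
Area = 10 × 13 = 130.

130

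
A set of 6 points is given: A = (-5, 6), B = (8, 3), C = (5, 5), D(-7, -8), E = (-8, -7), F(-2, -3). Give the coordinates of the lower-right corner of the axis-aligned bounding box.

(8, -8)

x-range [-8, 8], y-range [-8, 6].
The lower-right corner is (8, -8).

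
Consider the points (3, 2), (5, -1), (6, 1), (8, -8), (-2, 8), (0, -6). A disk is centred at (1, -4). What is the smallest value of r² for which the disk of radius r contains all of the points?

The required radius is the distance from (1, -4) to the farthest point.
Squared distances: 40, 25, 50, 65, 153, 5.
Maximum is 153, attained at (-2, 8).

153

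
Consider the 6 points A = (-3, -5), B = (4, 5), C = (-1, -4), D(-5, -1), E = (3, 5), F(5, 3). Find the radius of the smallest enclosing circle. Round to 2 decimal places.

6.10

A smallest enclosing disk is always determined by at most three of the input points on its boundary.
The farthest pair is A–B with squared distance 149. The circle on this segment as diameter has centre (0.5, 0) and r² = 149/4 = 37.25.
Check C: distance² to centre = 18.25 ≤ 37.25, so it lies inside.
All remaining points lie in this disk, and no smaller disk contains both endpoints, so this is the minimum enclosing circle.
r = √(37.25) ≈ 6.10.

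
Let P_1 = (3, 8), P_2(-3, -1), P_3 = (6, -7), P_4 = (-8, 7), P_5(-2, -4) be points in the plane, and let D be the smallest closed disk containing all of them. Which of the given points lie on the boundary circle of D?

By Welzl's lemma the MEC is supported by two points (diametrically opposite) or three points (on a circumcircle).
The farthest pair is P_3–P_4 with squared distance 392. The circle on this segment as diameter has centre (-1, 0) and r² = 392/4 = 98.
Check P_1: distance² to centre = 80 ≤ 98, so it lies inside.
All remaining points lie in this disk, and no smaller disk contains both endpoints, so this is the minimum enclosing circle.
The points at distance exactly r from the centre are P_3, P_4 — 2 points.

P_3, P_4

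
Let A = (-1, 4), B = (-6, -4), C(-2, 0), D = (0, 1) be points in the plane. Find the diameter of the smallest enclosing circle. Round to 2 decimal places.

The minimum enclosing circle of a finite set is fixed by two of the points (as a diameter) or three (as a circumcircle).
The farthest pair is A–B with squared distance 89. The circle on this segment as diameter has centre (-3.5, 0) and r² = 89/4 = 22.25.
Check C: distance² to centre = 2.25 ≤ 22.25, so it lies inside.
All remaining points lie in this disk, and no smaller disk contains both endpoints, so this is the minimum enclosing circle.
Diameter = 2r = 2√(22.25) ≈ 9.43.

9.43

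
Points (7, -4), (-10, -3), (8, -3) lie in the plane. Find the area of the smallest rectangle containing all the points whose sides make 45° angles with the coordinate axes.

162

In coordinates u = x + y, v = x − y the rectangle is axis-aligned; the map (x,y)→(u,v) scales areas by 2.
u-values: 3, -13, 5; range = 5 − (-13) = 18.
v-values: 11, -7, 11; range = 11 − (-7) = 18.
Area = (18 × 18) / 2 = 162.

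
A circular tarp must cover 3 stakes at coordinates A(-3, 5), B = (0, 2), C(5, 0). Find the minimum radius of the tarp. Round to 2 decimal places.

4.72

Side lengths²: AB² = 18, AC² = 89, BC² = 29.
Since AC² = 89 ≥ 29 + 18 = 47, the angle opposite AC is not acute, so the smallest enclosing circle has AC as diameter.
Centre = midpoint of AC = (1, 2.5), r² = 89/4 = 22.25.
r = √(22.25) ≈ 4.72.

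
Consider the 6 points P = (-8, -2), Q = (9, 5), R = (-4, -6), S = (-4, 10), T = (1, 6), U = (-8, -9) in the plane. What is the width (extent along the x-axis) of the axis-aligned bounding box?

17

max x = 9, min x = -8, so width = 17.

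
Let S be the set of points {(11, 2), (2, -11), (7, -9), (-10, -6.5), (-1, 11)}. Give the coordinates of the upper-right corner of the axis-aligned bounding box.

(11, 11)

x-range [-10, 11], y-range [-11, 11].
The upper-right corner is (11, 11).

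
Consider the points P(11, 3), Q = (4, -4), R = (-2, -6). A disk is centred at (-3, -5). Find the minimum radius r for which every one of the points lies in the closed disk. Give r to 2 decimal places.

16.12

The required radius is the distance from (-3, -5) to the farthest point.
Squared distances: 260, 50, 2.
Maximum is 260, attained at P.
r = √260 ≈ 16.12.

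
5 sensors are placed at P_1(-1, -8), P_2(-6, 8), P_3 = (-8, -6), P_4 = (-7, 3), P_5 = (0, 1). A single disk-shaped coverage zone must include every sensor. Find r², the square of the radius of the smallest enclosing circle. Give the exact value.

The farthest pair is P_1–P_2 with squared distance 281. The circle on this segment as diameter has centre (-3.5, 0) and r² = 281/4 = 70.25.
Check P_3: distance² to centre = 56.25 ≤ 70.25, so it lies inside.
All remaining points lie in this disk, and no smaller disk contains both endpoints, so this is the minimum enclosing circle.

70.25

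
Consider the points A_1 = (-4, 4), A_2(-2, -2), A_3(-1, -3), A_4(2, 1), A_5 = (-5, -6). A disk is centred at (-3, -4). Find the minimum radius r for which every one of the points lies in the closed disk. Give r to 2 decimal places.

8.06

The required radius is the distance from (-3, -4) to the farthest point.
Squared distances: 65, 5, 5, 50, 8.
Maximum is 65, attained at A_1.
r = √65 ≈ 8.06.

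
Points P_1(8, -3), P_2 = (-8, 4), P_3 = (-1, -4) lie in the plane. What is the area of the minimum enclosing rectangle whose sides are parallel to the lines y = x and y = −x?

In coordinates u = x + y, v = x − y the rectangle is axis-aligned; the map (x,y)→(u,v) scales areas by 2.
u-values: 5, -4, -5; range = 5 − (-5) = 10.
v-values: 11, -12, 3; range = 11 − (-12) = 23.
Area = (10 × 23) / 2 = 115.

115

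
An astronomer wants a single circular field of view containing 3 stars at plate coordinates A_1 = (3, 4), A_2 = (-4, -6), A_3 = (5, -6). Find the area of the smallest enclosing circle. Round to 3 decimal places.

121.705

Side lengths²: A_1A_2² = 149, A_1A_3² = 104, A_2A_3² = 81.
Since A_1A_2² = 149 < 104 + 81 = 185, the triangle is acute, so the smallest enclosing circle is the circumcircle.
Circumcentre = (0.5, -1.7), r² = 38.74.
Area = π·r² = π·38.74 ≈ 121.705.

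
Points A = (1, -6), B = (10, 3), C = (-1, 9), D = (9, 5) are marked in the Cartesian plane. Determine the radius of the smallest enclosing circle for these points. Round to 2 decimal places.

A smallest enclosing disk is always determined by at most three of the input points on its boundary.
The minimum enclosing circle is determined by three boundary points: A, B, C.
Their circumcentre is (75/34, 61/34) with r² = 35953/578.
The farthest remaining point D is at distance² 32621/578 ≤ 35953/578.
r = √(35953/578) ≈ 7.89.

7.89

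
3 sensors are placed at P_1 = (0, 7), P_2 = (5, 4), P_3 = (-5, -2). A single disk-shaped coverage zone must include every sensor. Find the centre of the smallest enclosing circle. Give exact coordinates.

(-0.1, 7/6)

Side lengths²: P_1P_2² = 34, P_1P_3² = 106, P_2P_3² = 136.
Since P_2P_3² = 136 < 106 + 34 = 140, the triangle is acute, so the smallest enclosing circle is the circumcircle.
Circumcentre = (-0.1, 7/6), r² = 15317/450.
Centre = (-0.1, 7/6).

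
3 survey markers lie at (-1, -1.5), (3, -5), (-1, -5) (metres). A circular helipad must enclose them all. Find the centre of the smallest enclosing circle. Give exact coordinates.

(1, -3.25)

Call the three points A, B, C in the order given.
Side lengths²: AB² = 28.25, AC² = 12.25, BC² = 16.
Since AB² = 28.25 ≥ 16 + 12.25 = 28.25, the angle opposite AB is not acute, so the smallest enclosing circle has AB as diameter.
Centre = midpoint of AB = (1, -3.25), r² = 28.25/4 = 7.0625.
Centre = (1, -3.25).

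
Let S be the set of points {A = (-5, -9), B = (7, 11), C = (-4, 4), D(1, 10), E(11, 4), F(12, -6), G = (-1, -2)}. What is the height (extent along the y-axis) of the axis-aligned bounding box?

max y = 11, min y = -9, so height = 20.

20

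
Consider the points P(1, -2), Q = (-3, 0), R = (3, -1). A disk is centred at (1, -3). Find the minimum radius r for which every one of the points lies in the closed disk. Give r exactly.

5

The required radius is the distance from (1, -3) to the farthest point.
Squared distances: 1, 25, 8.
Maximum is 25, attained at Q.
r = √25 = 5.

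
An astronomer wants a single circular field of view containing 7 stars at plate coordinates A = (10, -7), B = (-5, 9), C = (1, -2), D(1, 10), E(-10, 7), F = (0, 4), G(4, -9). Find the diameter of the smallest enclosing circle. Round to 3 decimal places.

By Welzl's lemma the MEC is supported by two points (diametrically opposite) or three points (on a circumcircle).
The farthest pair is A–E with squared distance 596. The circle on this segment as diameter has centre (0, 0) and r² = 596/4 = 149.
Check B: distance² to centre = 106 ≤ 149, so it lies inside.
All remaining points lie in this disk, and no smaller disk contains both endpoints, so this is the minimum enclosing circle.
Diameter = 2r = 2√149 ≈ 24.413.

24.413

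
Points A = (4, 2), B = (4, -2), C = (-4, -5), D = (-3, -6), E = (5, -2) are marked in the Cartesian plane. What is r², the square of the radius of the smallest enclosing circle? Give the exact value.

12769/450

The minimum enclosing circle is determined by three boundary points: A, C, D.
Their circumcentre is (7/30, -53/30) with r² = 12769/450.
The farthest remaining point E is at distance² 10249/450 ≤ 12769/450.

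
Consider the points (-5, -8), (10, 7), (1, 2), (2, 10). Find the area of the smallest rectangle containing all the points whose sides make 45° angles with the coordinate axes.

165

In coordinates u = x + y, v = x − y the rectangle is axis-aligned; the map (x,y)→(u,v) scales areas by 2.
u-values: -13, 17, 3, 12; range = 17 − (-13) = 30.
v-values: 3, 3, -1, -8; range = 3 − (-8) = 11.
Area = (30 × 11) / 2 = 165.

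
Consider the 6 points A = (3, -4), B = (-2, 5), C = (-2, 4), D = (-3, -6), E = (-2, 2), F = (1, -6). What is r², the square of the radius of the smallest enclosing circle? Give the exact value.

The minimum enclosing circle is determined by three boundary points: B, D, F.
Their circumcentre is (-1, -7/11) with r² = 3965/121.
The farthest remaining point A is at distance² 3305/121 ≤ 3965/121.

3965/121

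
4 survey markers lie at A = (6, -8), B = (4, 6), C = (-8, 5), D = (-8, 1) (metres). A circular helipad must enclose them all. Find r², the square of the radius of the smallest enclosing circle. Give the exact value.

91.25

The farthest pair is A–C with squared distance 365. The circle on this segment as diameter has centre (-1, -1.5) and r² = 365/4 = 91.25.
Check B: distance² to centre = 81.25 ≤ 91.25, so it lies inside.
All remaining points lie in this disk, and no smaller disk contains both endpoints, so this is the minimum enclosing circle.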